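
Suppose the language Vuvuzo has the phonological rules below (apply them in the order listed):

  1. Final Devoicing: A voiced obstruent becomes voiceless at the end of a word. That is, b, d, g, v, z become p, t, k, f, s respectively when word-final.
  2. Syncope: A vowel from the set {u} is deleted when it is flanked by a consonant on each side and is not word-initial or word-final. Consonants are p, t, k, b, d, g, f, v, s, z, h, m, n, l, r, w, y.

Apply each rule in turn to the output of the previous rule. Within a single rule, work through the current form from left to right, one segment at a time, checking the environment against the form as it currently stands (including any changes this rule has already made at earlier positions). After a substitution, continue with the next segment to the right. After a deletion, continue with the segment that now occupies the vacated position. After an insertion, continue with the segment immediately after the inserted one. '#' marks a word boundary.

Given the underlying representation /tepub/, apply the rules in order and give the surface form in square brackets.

[tepp]

1 Final Devoicing: [tepub] → [tepup]
2 Syncope: [tepup] → [tepp]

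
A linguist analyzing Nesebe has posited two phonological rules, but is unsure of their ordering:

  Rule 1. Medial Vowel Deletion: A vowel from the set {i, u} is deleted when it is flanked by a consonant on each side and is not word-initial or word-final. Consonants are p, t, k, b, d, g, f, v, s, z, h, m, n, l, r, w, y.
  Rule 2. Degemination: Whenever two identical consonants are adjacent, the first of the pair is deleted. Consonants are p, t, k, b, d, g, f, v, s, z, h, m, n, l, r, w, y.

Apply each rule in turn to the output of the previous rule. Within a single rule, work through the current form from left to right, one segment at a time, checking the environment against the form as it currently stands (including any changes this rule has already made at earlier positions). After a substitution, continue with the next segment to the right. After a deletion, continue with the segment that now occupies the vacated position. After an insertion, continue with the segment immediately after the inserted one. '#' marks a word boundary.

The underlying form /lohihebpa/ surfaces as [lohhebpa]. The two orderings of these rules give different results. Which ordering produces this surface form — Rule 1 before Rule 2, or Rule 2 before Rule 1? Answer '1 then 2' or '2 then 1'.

Order 1 then 2:
  1 Medial Vowel Deletion: [lohihebpa] → [lohhebpa]
  2 Degemination: [lohhebpa] → [lohebpa]
  result: [lohebpa]
Order 2 then 1:
  2 Degemination: no change — [lohihebpa]
  1 Medial Vowel Deletion: [lohihebpa] → [lohhebpa]
  result: [lohhebpa]

2 then 1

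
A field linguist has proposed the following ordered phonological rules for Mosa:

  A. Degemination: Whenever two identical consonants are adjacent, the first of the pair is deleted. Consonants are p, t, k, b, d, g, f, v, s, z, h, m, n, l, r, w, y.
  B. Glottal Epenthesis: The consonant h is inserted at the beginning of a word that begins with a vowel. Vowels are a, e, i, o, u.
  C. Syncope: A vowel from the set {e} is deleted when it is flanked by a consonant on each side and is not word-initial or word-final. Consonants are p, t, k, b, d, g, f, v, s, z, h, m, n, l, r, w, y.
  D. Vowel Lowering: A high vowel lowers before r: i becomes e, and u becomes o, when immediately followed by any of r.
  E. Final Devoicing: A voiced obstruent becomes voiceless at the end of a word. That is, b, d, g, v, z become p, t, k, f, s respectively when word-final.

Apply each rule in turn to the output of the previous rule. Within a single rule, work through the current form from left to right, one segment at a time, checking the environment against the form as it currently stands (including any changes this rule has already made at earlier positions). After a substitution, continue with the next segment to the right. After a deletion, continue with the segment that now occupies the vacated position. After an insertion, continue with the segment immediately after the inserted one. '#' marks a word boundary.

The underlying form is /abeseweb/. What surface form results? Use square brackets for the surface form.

[habswp]

A Degemination: no change — [abeseweb]
B Glottal Epenthesis: [abeseweb] → [habeseweb]
C Syncope: [habeseweb] → [habswb]
D Vowel Lowering: no change — [habswb]
E Final Devoicing: [habswb] → [habswp]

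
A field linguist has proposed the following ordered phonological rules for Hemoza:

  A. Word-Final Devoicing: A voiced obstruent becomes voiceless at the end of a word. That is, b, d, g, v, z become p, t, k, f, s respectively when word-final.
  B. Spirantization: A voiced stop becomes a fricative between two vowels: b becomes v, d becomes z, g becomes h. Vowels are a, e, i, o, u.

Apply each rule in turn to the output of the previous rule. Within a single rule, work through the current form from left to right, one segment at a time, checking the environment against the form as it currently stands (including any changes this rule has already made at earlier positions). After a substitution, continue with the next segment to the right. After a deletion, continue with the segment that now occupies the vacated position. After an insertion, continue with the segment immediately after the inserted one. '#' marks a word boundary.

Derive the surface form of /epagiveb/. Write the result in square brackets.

[epahivep]

A Word-Final Devoicing: [epagiveb] → [epagivep]
B Spirantization: [epagivep] → [epahivep]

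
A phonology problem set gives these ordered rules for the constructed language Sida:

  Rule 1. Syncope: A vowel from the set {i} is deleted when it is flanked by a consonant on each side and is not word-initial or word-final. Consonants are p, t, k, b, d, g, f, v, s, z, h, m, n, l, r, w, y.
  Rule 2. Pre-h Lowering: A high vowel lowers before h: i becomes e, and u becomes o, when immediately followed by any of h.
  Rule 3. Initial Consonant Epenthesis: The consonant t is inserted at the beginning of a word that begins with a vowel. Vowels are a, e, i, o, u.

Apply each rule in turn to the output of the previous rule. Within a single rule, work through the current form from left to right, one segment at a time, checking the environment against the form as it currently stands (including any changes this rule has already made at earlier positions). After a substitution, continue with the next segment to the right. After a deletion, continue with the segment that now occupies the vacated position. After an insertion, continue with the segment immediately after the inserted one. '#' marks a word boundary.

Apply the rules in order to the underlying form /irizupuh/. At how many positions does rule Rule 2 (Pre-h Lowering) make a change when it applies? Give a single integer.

1

Rule 1 Syncope: [irizupuh] → [irzupuh]
Rule 2 Pre-h Lowering: [irzupuh] → [irzupoh]
Rule 3 Initial Consonant Epenthesis: [irzupoh] → [tirzupoh]
Rule Rule 2 changed 1 position(s).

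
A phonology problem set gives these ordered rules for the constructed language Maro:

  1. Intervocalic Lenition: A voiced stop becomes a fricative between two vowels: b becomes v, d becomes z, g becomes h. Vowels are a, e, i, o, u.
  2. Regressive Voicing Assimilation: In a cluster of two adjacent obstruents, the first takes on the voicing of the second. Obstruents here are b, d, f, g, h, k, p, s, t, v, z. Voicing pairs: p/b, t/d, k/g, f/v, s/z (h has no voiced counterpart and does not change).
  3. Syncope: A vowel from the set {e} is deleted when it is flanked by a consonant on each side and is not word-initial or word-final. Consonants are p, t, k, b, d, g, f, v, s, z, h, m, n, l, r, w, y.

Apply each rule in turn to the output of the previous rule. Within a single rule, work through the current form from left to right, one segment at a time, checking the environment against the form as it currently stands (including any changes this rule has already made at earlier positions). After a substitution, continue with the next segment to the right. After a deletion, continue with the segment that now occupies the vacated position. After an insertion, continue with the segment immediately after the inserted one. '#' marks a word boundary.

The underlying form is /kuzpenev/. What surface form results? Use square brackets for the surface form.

[kuspnv]

1 Intervocalic Lenition: no change — [kuzpenev]
2 Regressive Voicing Assimilation: [kuzpenev] → [kuspenev]
3 Syncope: [kuspenev] → [kuspnv]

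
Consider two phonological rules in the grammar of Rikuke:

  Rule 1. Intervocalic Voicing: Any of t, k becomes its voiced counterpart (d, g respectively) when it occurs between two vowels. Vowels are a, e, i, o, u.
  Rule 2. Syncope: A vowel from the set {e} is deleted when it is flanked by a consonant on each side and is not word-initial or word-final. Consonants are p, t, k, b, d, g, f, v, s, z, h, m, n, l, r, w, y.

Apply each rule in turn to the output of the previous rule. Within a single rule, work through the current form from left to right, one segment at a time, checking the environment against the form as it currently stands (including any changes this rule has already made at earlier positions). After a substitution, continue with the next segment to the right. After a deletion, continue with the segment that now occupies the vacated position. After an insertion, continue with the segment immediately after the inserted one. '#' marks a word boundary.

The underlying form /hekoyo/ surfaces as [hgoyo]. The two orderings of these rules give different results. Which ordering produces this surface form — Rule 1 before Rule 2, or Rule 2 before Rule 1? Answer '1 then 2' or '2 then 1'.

1 then 2

Order 1 then 2:
  1 Intervocalic Voicing: [hekoyo] → [hegoyo]
  2 Syncope: [hegoyo] → [hgoyo]
  result: [hgoyo]
Order 2 then 1:
  2 Syncope: [hekoyo] → [hkoyo]
  1 Intervocalic Voicing: no change — [hkoyo]
  result: [hkoyo]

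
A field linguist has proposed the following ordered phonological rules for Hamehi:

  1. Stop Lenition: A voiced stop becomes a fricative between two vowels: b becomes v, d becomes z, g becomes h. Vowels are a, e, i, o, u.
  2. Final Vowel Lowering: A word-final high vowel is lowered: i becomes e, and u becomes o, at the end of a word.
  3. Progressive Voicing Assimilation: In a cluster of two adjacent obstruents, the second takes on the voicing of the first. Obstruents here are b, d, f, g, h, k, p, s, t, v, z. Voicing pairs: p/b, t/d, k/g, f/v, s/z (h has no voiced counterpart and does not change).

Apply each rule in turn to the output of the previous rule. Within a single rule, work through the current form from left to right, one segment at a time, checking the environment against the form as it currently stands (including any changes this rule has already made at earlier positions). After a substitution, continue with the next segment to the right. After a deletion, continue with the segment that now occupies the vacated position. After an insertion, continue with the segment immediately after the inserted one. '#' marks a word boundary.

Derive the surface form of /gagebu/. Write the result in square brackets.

[gahevo]

1 Stop Lenition: [gagebu] → [gahevu]
2 Final Vowel Lowering: [gahevu] → [gahevo]
3 Progressive Voicing Assimilation: no change — [gahevo]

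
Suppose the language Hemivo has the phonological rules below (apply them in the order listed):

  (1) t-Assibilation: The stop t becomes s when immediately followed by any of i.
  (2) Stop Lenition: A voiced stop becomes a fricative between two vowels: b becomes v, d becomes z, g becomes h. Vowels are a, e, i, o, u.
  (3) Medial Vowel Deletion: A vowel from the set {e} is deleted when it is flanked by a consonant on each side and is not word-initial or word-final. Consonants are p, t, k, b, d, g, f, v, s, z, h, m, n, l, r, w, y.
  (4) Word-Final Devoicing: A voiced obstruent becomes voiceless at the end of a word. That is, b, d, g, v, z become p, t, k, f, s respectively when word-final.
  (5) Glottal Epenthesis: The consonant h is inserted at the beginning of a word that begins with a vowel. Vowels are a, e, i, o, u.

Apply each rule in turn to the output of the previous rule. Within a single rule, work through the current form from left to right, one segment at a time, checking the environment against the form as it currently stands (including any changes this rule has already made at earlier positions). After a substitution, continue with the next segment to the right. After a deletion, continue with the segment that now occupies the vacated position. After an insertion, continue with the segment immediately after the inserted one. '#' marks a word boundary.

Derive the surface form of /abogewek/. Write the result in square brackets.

[havohwk]

(1) t-Assibilation: no change — [abogewek]
(2) Stop Lenition: [abogewek] → [avohewek]
(3) Medial Vowel Deletion: [avohewek] → [avohwk]
(4) Word-Final Devoicing: no change — [avohwk]
(5) Glottal Epenthesis: [avohwk] → [havohwk]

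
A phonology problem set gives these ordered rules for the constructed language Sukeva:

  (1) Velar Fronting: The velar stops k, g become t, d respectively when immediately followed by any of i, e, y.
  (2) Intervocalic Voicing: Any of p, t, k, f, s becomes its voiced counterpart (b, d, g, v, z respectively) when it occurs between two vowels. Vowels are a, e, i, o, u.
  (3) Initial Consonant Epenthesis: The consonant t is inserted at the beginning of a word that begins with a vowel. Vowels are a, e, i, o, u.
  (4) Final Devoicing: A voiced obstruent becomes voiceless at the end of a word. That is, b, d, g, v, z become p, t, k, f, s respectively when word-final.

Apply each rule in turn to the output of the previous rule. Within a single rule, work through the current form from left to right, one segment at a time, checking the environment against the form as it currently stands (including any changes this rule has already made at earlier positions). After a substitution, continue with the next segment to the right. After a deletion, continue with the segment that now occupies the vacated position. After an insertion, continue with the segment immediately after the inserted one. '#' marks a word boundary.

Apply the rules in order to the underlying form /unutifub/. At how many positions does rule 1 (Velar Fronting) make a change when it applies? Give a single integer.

(1) Velar Fronting: no change — [unutifub]
(2) Intervocalic Voicing: [unutifub] → [unudivub]
(3) Initial Consonant Epenthesis: [unudivub] → [tunudivub]
(4) Final Devoicing: [tunudivub] → [tunudivup]
Rule 1 changed 0 position(s).

0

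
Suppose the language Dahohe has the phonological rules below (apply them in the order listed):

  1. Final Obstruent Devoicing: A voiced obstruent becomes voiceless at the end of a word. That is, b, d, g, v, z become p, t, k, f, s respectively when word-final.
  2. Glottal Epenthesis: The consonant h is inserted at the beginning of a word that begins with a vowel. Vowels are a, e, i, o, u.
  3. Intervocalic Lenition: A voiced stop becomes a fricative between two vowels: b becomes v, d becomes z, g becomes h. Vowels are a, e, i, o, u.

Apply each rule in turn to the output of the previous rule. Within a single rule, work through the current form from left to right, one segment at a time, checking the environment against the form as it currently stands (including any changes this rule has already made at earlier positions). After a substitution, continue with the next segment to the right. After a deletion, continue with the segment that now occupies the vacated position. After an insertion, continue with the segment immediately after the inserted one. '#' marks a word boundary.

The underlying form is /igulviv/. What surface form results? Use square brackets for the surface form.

[hihulvif]

1 Final Obstruent Devoicing: [igulviv] → [igulvif]
2 Glottal Epenthesis: [igulvif] → [higulvif]
3 Intervocalic Lenition: [higulvif] → [hihulvif]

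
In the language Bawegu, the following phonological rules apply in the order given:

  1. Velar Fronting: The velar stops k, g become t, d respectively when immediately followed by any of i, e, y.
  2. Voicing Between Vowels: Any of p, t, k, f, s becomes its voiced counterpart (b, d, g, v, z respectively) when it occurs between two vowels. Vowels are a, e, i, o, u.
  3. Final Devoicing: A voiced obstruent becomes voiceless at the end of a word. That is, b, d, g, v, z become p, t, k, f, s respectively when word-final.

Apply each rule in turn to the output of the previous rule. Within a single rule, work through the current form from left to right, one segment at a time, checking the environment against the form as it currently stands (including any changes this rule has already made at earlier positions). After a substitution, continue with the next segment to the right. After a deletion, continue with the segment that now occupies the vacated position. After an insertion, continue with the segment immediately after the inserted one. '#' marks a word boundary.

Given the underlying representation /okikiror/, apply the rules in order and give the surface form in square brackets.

[odidiror]

1 Velar Fronting: [okikiror] → [otitiror]
2 Voicing Between Vowels: [otitiror] → [odidiror]
3 Final Devoicing: no change — [odidiror]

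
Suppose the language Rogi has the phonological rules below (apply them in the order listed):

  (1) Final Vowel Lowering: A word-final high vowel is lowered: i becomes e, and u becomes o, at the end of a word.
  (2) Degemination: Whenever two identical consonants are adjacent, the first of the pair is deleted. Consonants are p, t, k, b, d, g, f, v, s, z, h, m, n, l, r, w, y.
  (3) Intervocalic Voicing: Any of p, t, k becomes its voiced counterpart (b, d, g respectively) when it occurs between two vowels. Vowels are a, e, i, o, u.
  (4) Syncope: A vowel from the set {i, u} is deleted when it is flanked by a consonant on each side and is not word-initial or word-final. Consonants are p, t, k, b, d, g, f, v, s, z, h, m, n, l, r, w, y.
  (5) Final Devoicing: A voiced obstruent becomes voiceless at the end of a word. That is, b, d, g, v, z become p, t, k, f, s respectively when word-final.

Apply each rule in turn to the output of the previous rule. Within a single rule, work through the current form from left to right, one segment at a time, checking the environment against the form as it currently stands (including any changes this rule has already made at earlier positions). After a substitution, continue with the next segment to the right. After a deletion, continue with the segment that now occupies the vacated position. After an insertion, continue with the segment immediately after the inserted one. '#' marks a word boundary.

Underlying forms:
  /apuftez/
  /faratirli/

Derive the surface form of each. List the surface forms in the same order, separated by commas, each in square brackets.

/apuftez/:
  (1) Final Vowel Lowering: no change — [apuftez]
  (2) Degemination: no change — [apuftez]
  (3) Intervocalic Voicing: [apuftez] → [abuftez]
  (4) Syncope: [abuftez] → [abftez]
  (5) Final Devoicing: [abftez] → [abftes]
/faratirli/:
  (1) Final Vowel Lowering: [faratirli] → [faratirle]
  (2) Degemination: no change — [faratirle]
  (3) Intervocalic Voicing: [faratirle] → [faradirle]
  (4) Syncope: [faradirle] → [faradrle]
  (5) Final Devoicing: no change — [faradrle]

[abftes], [faradrle]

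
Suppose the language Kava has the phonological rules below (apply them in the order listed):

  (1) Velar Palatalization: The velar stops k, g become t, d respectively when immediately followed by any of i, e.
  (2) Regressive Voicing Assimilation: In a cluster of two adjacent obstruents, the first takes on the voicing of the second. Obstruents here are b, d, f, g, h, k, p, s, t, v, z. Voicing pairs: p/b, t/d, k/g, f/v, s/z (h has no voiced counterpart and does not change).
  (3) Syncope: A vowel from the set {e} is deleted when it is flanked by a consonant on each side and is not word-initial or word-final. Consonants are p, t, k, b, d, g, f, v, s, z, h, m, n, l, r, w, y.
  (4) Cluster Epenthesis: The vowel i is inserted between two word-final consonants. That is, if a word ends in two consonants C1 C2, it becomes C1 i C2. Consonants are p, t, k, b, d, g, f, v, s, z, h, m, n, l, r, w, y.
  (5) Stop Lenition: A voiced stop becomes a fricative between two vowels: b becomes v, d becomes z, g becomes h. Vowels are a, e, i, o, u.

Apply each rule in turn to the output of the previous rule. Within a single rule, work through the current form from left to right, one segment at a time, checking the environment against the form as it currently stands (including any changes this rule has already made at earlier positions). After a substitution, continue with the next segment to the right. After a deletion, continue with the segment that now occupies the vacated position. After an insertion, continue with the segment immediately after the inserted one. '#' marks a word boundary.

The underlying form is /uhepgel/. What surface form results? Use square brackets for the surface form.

(1) Velar Palatalization: [uhepgel] → [uhepdel]
(2) Regressive Voicing Assimilation: [uhepdel] → [uhebdel]
(3) Syncope: [uhebdel] → [uhbdl]
(4) Cluster Epenthesis: [uhbdl] → [uhbdil]
(5) Stop Lenition: no change — [uhbdil]

[uhbdil]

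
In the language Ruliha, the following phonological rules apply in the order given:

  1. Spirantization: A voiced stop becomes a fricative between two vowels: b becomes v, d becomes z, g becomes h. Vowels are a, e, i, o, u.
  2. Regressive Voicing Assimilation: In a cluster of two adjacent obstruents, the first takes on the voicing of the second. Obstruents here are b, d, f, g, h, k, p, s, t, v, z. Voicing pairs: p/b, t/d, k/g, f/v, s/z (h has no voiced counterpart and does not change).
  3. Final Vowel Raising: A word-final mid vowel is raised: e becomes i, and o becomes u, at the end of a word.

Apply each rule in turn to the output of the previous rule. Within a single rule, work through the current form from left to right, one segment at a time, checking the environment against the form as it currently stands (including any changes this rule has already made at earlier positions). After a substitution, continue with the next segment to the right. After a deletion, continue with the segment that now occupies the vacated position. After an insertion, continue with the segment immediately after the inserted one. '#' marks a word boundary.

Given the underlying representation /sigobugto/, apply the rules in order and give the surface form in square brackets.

[sihovuktu]

1 Spirantization: [sigobugto] → [sihovugto]
2 Regressive Voicing Assimilation: [sihovugto] → [sihovukto]
3 Final Vowel Raising: [sihovukto] → [sihovuktu]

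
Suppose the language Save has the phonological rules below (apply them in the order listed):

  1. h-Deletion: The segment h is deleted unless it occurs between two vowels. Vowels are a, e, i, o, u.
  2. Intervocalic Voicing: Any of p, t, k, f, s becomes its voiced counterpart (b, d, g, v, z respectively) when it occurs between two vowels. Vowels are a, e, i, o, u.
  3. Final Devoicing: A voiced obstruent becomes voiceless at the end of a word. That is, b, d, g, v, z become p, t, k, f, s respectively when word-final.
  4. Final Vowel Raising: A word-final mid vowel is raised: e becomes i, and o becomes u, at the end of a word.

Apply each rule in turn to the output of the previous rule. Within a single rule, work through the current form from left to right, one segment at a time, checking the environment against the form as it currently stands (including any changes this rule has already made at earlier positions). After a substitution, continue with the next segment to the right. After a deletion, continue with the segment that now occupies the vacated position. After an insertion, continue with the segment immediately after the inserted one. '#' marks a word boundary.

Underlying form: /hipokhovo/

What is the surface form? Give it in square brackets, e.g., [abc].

1 h-Deletion: [hipokhovo] → [ipokovo]
2 Intervocalic Voicing: [ipokovo] → [ibogovo]
3 Final Devoicing: no change — [ibogovo]
4 Final Vowel Raising: [ibogovo] → [ibogovu]

[ibogovu]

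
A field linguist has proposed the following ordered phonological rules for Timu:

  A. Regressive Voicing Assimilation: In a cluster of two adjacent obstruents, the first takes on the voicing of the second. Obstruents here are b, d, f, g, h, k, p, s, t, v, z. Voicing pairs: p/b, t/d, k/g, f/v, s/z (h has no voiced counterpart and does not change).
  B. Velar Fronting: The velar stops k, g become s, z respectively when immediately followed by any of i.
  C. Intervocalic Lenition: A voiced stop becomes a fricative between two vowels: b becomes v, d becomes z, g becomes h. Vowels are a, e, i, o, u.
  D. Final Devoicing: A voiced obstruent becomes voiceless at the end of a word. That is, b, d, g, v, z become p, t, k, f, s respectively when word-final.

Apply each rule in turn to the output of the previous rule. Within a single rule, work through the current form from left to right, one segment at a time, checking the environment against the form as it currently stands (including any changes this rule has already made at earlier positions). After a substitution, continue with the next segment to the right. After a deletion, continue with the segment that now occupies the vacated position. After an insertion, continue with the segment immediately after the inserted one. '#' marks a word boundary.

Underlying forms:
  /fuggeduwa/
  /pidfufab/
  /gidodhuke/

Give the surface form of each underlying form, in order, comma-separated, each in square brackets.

[fuggezuwa], [pitfufap], [zizothuke]

/fuggeduwa/:
  A Regressive Voicing Assimilation: no change — [fuggeduwa]
  B Velar Fronting: no change — [fuggeduwa]
  C Intervocalic Lenition: [fuggeduwa] → [fuggezuwa]
  D Final Devoicing: no change — [fuggezuwa]
/pidfufab/:
  A Regressive Voicing Assimilation: [pidfufab] → [pitfufab]
  B Velar Fronting: no change — [pitfufab]
  C Intervocalic Lenition: no change — [pitfufab]
  D Final Devoicing: [pitfufab] → [pitfufap]
/gidodhuke/:
  A Regressive Voicing Assimilation: [gidodhuke] → [gidothuke]
  B Velar Fronting: [gidothuke] → [zidothuke]
  C Intervocalic Lenition: [zidothuke] → [zizothuke]
  D Final Devoicing: no change — [zizothuke]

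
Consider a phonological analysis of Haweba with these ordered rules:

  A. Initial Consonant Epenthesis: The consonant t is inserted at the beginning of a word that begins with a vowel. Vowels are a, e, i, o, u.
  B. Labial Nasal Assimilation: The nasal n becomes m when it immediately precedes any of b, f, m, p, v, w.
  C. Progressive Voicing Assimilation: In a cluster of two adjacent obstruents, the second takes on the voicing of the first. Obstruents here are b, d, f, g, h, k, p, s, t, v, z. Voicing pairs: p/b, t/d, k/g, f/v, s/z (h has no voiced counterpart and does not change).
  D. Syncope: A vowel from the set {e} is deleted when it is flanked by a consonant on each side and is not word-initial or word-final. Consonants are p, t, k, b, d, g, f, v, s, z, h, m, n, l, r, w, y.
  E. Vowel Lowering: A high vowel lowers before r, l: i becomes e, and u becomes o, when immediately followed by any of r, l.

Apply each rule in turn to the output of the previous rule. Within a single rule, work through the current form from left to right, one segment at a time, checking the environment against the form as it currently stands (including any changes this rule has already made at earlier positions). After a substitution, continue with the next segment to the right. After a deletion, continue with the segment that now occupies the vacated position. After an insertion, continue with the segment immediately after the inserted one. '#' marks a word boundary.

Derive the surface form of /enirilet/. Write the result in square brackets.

A Initial Consonant Epenthesis: [enirilet] → [tenirilet]
B Labial Nasal Assimilation: no change — [tenirilet]
C Progressive Voicing Assimilation: no change — [tenirilet]
D Syncope: [tenirilet] → [tnirilt]
E Vowel Lowering: [tnirilt] → [tnerelt]

[tnerelt]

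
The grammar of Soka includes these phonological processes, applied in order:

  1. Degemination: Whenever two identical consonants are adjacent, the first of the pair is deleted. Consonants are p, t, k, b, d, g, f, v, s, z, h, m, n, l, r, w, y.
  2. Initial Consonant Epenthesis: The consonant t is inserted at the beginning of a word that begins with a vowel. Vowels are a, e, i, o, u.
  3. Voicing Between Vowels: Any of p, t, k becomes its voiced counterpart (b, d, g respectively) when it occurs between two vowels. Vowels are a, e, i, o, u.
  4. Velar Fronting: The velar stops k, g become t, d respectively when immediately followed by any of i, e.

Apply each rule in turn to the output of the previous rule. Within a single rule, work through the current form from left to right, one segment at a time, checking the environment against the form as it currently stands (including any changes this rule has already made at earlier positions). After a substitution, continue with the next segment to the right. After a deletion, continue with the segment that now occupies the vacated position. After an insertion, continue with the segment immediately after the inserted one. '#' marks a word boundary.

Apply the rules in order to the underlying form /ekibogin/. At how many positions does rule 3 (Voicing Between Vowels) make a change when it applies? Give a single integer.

1 Degemination: no change — [ekibogin]
2 Initial Consonant Epenthesis: [ekibogin] → [tekibogin]
3 Voicing Between Vowels: [tekibogin] → [tegibogin]
4 Velar Fronting: [tegibogin] → [tedibodin]
Rule 3 changed 1 position(s).

1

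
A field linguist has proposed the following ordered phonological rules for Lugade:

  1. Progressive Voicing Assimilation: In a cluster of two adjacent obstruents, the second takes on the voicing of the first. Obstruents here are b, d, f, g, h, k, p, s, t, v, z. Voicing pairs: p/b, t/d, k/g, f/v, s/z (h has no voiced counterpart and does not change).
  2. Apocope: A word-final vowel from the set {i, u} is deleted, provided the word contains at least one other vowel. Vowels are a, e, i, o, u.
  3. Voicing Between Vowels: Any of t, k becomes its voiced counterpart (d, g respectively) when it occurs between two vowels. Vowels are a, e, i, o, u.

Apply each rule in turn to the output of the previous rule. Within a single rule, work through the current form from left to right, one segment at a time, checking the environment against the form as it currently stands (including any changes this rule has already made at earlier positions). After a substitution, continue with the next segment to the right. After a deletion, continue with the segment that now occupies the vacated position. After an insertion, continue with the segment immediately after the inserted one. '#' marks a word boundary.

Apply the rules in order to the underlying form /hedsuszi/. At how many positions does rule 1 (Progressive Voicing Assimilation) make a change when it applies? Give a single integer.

1 Progressive Voicing Assimilation: [hedsuszi] → [hedzussi]
2 Apocope: [hedzussi] → [hedzuss]
3 Voicing Between Vowels: no change — [hedzuss]
Rule 1 changed 2 position(s).

2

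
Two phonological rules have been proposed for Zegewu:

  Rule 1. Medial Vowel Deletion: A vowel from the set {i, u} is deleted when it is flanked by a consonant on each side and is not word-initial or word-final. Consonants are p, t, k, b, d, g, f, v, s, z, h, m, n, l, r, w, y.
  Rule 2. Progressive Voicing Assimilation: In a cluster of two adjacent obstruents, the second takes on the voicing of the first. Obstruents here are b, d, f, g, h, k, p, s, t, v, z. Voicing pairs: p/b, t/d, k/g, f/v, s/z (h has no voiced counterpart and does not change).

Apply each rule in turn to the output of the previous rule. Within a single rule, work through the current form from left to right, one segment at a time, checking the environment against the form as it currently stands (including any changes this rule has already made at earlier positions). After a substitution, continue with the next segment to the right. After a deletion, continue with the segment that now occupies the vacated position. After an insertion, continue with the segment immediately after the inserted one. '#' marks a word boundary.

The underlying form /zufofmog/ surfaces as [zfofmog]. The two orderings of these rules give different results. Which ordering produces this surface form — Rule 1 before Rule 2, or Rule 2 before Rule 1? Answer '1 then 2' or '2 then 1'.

2 then 1

Order 1 then 2:
  1 Medial Vowel Deletion: [zufofmog] → [zfofmog]
  2 Progressive Voicing Assimilation: [zfofmog] → [zvofmog]
  result: [zvofmog]
Order 2 then 1:
  2 Progressive Voicing Assimilation: no change — [zufofmog]
  1 Medial Vowel Deletion: [zufofmog] → [zfofmog]
  result: [zfofmog]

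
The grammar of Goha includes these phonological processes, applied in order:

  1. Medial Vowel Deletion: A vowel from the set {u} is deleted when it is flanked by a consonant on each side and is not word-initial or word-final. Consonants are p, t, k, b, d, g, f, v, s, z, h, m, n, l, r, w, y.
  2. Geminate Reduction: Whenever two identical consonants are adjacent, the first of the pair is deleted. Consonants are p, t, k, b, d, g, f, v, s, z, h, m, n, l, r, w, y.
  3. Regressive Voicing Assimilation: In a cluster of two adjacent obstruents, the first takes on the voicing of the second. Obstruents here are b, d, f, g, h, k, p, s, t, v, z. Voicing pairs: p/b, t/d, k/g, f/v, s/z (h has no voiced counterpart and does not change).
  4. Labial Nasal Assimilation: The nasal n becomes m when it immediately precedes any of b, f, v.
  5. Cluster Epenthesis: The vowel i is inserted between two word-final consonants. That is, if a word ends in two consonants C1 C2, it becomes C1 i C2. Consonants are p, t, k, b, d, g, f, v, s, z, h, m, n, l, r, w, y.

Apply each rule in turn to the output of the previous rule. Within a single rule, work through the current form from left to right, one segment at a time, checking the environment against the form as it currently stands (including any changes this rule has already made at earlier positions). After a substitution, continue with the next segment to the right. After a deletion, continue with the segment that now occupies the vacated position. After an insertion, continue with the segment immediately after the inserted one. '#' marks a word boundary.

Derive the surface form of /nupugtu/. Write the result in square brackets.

1 Medial Vowel Deletion: [nupugtu] → [npgtu]
2 Geminate Reduction: no change — [npgtu]
3 Regressive Voicing Assimilation: [npgtu] → [nbktu]
4 Labial Nasal Assimilation: [nbktu] → [mbktu]
5 Cluster Epenthesis: no change — [mbktu]

[mbktu]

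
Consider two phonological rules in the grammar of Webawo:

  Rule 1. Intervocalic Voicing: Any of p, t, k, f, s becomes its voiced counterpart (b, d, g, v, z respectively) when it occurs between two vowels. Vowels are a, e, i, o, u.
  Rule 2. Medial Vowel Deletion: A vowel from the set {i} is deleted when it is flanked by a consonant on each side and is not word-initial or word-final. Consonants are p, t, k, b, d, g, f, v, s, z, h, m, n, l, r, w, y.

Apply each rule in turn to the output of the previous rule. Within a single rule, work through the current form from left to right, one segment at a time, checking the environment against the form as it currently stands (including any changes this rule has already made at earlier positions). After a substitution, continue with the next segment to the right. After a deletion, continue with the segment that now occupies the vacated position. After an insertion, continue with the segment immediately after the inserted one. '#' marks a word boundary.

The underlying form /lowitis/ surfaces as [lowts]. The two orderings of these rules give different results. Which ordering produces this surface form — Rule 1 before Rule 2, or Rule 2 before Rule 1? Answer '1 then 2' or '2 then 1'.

Order 1 then 2:
  1 Intervocalic Voicing: [lowitis] → [lowidis]
  2 Medial Vowel Deletion: [lowidis] → [lowds]
  result: [lowds]
Order 2 then 1:
  2 Medial Vowel Deletion: [lowitis] → [lowts]
  1 Intervocalic Voicing: no change — [lowts]
  result: [lowts]

2 then 1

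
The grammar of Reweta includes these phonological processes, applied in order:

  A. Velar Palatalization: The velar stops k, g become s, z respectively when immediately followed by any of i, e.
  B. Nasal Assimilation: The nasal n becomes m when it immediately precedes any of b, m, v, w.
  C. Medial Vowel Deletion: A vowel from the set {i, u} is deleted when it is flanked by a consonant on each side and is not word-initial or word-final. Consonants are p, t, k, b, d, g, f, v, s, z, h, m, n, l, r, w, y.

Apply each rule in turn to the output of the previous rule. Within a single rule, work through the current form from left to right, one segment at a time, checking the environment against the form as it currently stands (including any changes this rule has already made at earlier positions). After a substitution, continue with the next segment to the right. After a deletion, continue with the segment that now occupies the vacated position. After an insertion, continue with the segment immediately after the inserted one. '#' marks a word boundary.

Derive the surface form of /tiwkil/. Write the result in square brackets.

A Velar Palatalization: [tiwkil] → [tiwsil]
B Nasal Assimilation: no change — [tiwsil]
C Medial Vowel Deletion: [tiwsil] → [twsl]

[twsl]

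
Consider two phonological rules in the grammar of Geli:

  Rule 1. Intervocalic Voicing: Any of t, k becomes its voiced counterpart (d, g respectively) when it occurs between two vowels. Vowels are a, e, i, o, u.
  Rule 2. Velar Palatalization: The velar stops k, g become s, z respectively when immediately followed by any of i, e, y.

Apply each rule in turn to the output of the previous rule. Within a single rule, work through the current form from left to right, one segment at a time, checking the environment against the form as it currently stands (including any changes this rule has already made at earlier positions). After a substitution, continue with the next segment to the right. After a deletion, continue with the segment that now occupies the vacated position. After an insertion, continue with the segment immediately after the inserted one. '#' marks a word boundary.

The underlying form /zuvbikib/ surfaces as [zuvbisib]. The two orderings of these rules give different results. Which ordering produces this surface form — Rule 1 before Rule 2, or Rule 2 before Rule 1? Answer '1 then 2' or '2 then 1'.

Order 1 then 2:
  1 Intervocalic Voicing: [zuvbikib] → [zuvbigib]
  2 Velar Palatalization: [zuvbigib] → [zuvbizib]
  result: [zuvbizib]
Order 2 then 1:
  2 Velar Palatalization: [zuvbikib] → [zuvbisib]
  1 Intervocalic Voicing: no change — [zuvbisib]
  result: [zuvbisib]

2 then 1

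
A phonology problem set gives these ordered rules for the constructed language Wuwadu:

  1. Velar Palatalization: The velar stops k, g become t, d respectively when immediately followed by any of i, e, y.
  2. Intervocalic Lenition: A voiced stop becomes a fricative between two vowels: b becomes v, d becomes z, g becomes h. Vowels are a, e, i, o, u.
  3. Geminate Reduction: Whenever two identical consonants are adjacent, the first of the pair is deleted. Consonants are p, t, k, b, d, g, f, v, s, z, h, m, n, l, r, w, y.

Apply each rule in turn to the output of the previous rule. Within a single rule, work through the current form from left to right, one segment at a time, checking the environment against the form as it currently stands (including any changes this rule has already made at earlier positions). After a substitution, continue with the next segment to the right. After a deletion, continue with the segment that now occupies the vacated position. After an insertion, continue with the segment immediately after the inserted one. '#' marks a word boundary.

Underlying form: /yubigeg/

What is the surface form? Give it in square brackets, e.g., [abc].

1 Velar Palatalization: [yubigeg] → [yubideg]
2 Intervocalic Lenition: [yubideg] → [yuvizeg]
3 Geminate Reduction: no change — [yuvizeg]

[yuvizeg]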